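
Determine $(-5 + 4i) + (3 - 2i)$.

(-5 + 3) + (4 + (-2))i = -2 + 2i


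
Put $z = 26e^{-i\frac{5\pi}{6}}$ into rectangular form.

a = r cos θ = 26 * -sqrt(3)/2 = -13*sqrt(3)
b = r sin θ = 26 * -1/2 = -13
z = -13*sqrt(3) - 13i


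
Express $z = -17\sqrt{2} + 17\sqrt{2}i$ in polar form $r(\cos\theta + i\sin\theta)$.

r = |z| = sqrt(a^2 + b^2) = sqrt((-17*sqrt(2))^2 + (17*sqrt(2))^2) = sqrt(578 + 578) = sqrt(1156) = 34
θ = arctan(b/a) = arctan(24.0416/-24.0416) (quadrant-adjusted) = 135°
z = 34(cos 135° + i sin 135°)


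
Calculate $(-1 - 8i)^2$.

(a + bi)^2 = a^2 - b^2 + 2abi
= (-1)^2 - (-8)^2 + 2*(-1)*(-8)i
= -63 + 16i


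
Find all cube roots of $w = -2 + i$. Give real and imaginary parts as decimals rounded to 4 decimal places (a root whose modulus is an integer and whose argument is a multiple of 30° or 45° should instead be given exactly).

|w| = sqrt(5) ≈ 2.236068, arg(w) ≈ 153.434949°
Root modulus = sqrt(5)^(1/3) ≈ 1.307660
Root arguments: θ_k = (arg(w) + 360°k)/3 for k = 0, 1, ..., 2
Compute each root as (root modulus)(cos θ_k + i sin θ_k) using full-precision intermediates, then round to 4 decimal places.
Roots: 0.8204 + 1.0183i, -1.2921 + 0.2013i, 0.4717 - 1.2196i


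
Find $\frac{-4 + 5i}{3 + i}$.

Multiply numerator and denominator by conjugate (3 - i):
= (-4 + 5i)(3 - i) / (3^2 + 1^2)
= (-7 + 19i) / 10
= -7/10 + (19/10)i


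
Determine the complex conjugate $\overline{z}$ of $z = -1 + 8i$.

If z = a + bi, then conjugate(z) = a - bi
conjugate(-1 + 8i) = -1 - 8i


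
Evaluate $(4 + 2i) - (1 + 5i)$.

(4 - 1) + (2 - 5)i = 3 - 3i


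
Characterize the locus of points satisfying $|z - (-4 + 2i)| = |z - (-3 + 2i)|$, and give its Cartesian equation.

|z - z1| = |z - z2| means z is equidistant from z1 and z2,
i.e. the perpendicular bisector of the segment from (-4, 2) to (-3, 2) (midpoint (-7/2, 2)).
With z = x + yi, square both sides:
(x - (-4))^2 + (y - 2)^2 = (x - (-3))^2 + (y - 2)^2
The x^2 and y^2 terms cancel: 2x + 0y = 13 - 20 = -7
Simplify: x = -7/2
Locus: Perpendicular bisector of the segment from (-4, 2) to (-3, 2): the line x = -7/2


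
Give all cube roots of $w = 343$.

|w| = 343, arg(w) = 0°
Root modulus = 343^(1/3) = 7
Root arguments: θ_k = (0° + 360°k)/3 for k = 0, 1, ..., 2
Roots: 7, -7/2 + (7*sqrt(3)/2)i, -7/2 - (7*sqrt(3)/2)i


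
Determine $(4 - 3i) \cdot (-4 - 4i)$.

(a1*a2 - b1*b2) + (a1*b2 + b1*a2)i
= (-16 - 12) + (-16 + 12)i
= -28 - 4i


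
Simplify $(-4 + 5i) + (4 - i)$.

(-4 + 4) + (5 + (-1))i = 4i


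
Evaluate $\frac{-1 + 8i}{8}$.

Divisor is real, so divide each part by 8:
= -1/8 + i


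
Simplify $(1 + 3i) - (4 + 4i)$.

(1 - 4) + (3 - 4)i = -3 - i


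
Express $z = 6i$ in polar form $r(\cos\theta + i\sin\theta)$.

r = |z| = sqrt(a^2 + b^2) = sqrt((0)^2 + (6)^2) = sqrt(0 + 36) = sqrt(36) = 6
a = 0 and b > 0, so z lies on the positive imaginary axis: θ = 90°
z = 6(cos 90° + i sin 90°)


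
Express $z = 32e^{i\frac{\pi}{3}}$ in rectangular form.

a = r cos θ = 32 * 1/2 = 16
b = r sin θ = 32 * sqrt(3)/2 = 16*sqrt(3)
z = 16 + 16*sqrt(3)i


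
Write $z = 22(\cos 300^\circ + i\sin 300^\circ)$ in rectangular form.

a = r cos θ = 22 * 1/2 = 11
b = r sin θ = 22 * -sqrt(3)/2 = -11*sqrt(3)
z = 11 - 11*sqrt(3)i


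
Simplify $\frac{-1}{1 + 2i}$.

Multiply numerator and denominator by conjugate (1 - 2i):
= (-1)(1 - 2i) / (1^2 + 2^2)
= (-1 + 2i) / 5
= -1/5 + (2/5)i


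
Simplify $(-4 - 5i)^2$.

(a + bi)^2 = a^2 - b^2 + 2abi
= (-4)^2 - (-5)^2 + 2*(-4)*(-5)i
= -9 + 40i


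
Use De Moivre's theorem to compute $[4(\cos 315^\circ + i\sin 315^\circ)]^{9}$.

By De Moivre: z^n = r^n(cos(nθ) + i sin(nθ))
= 4^9(cos(9*315°) + i sin(9*315°))
= 262144(cos 315° + i sin 315°)
= 131072*sqrt(2) - 131072*sqrt(2)i


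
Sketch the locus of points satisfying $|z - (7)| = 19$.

|z - z0| = r describes a circle centered at z0 with radius r
Here z0 = 7 and r = 19
Locus: Circle centered at (7, 0) with radius 19


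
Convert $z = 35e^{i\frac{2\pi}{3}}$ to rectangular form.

a = r cos θ = 35 * -1/2 = -35/2
b = r sin θ = 35 * sqrt(3)/2 = 35*sqrt(3)/2
z = -35/2 + (35*sqrt(3)/2)i


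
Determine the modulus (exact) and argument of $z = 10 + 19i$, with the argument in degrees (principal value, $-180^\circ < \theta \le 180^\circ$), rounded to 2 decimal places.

|z| = sqrt(10^2 + 19^2) = sqrt(461)
arg(z) = arctan(b/a) = arctan(19/10) (quadrant-adjusted) = 62.24°


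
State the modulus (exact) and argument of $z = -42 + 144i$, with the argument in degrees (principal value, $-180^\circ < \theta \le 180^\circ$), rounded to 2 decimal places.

|z| = sqrt((-42)^2 + 144^2) = 150
arg(z) = arctan(b/a) = arctan(144/-42) (quadrant-adjusted) = 106.26°


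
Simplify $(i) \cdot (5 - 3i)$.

(a1*a2 - b1*b2) + (a1*b2 + b1*a2)i
= (0 - (-3)) + (0 + 5)i
= 3 + 5i


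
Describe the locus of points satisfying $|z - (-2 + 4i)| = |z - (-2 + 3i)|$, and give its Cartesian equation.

|z - z1| = |z - z2| means z is equidistant from z1 and z2,
i.e. the perpendicular bisector of the segment from (-2, 4) to (-2, 3) (midpoint (-2, 7/2)).
With z = x + yi, square both sides:
(x - (-2))^2 + (y - 4)^2 = (x - (-2))^2 + (y - 3)^2
The x^2 and y^2 terms cancel: 0x + (-2)y = 13 - 20 = -7
Simplify: y = 7/2
Locus: Perpendicular bisector of the segment from (-2, 4) to (-2, 3): the line y = 7/2


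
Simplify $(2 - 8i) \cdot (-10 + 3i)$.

(a1*a2 - b1*b2) + (a1*b2 + b1*a2)i
= (-20 - (-24)) + (6 + 80)i
= 4 + 86i


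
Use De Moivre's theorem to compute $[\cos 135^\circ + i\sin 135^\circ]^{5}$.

By De Moivre: z^n = r^n(cos(nθ) + i sin(nθ))
= 1^5(cos(5*135°) + i sin(5*135°))
= 1(cos 315° + i sin 315°)
= sqrt(2)/2 - (sqrt(2)/2)i


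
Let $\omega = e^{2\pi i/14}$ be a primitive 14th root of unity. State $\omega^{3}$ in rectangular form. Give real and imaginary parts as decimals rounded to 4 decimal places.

ω^3 = e^(2πi·3/14) = e^(i·3π/7)
= cos(3π/7) + i sin(3π/7)
= 0.2225 + 0.9749i


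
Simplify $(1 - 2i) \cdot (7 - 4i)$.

(a1*a2 - b1*b2) + (a1*b2 + b1*a2)i
= (7 - 8) + (-4 + (-14))i
= -1 - 18i


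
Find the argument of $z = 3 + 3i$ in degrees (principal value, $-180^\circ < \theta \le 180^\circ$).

θ = arctan(b/a) = arctan(3/3) (quadrant-adjusted) = 45°


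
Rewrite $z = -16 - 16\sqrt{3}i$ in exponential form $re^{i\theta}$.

r = |z| = sqrt((-16)^2 + (-16*sqrt(3))^2) = sqrt(256 + 768) = sqrt(1024) = 32
θ = arctan(b/a) = arctan(-27.7128/-16) (quadrant-adjusted) = 240° = 4π/3
z = 32e^(i*4π/3)


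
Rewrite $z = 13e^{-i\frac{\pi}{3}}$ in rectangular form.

a = r cos θ = 13 * 1/2 = 13/2
b = r sin θ = 13 * -sqrt(3)/2 = -13*sqrt(3)/2
z = 13/2 - (13*sqrt(3)/2)i


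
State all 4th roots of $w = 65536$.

|w| = 65536, arg(w) = 0°
Root modulus = 65536^(1/4) = 16
Root arguments: θ_k = (0° + 360°k)/4 for k = 0, 1, ..., 3
Roots: 16, 16i, -16, -16i


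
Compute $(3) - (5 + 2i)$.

(3 - 5) + (0 - 2)i = -2 - 2i


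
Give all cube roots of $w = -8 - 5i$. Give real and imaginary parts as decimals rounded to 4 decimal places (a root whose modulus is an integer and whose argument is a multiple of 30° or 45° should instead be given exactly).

|w| = sqrt(89) ≈ 9.433981, arg(w) ≈ 212.005383°
Root modulus = sqrt(89)^(1/3) ≈ 2.112994
Root arguments: θ_k = (arg(w) + 360°k)/3 for k = 0, 1, ..., 2
Compute each root as (root modulus)(cos θ_k + i sin θ_k) using full-precision intermediates, then round to 4 decimal places.
Roots: 0.6995 + 1.9939i, -2.0765 - 0.3912i, 1.3770 - 1.6027i


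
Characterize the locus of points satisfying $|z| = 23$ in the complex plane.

|z| = 23 means sqrt(x^2 + y^2) = 23
This is a circle of radius 23 centered at the origin


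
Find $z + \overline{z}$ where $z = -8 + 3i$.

z + conjugate(z) = (a + bi) + (a - bi) = 2a
= 2 * (-8) = -16


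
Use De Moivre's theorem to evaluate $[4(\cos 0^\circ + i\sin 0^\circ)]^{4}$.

By De Moivre: z^n = r^n(cos(nθ) + i sin(nθ))
= 4^4(cos(4*0°) + i sin(4*0°))
= 256(cos 0° + i sin 0°)
= 256


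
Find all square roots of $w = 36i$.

|w| = 36, arg(w) = 90°
Root modulus = 36^(1/2) = 6
Root arguments: θ_k = (90° + 360°k)/2 for k = 0, 1, ..., 1
Roots: 3*sqrt(2) + 3*sqrt(2)i, -3*sqrt(2) - 3*sqrt(2)i


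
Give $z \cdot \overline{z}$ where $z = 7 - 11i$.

z * conjugate(z) = |z|^2 = a^2 + b^2
= 7^2 + (-11)^2 = 170


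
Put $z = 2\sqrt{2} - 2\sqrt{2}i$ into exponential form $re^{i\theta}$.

r = |z| = sqrt((2*sqrt(2))^2 + (-2*sqrt(2))^2) = sqrt(8 + 8) = sqrt(16) = 4
θ = arctan(b/a) = arctan(-2.8284/2.8284) (quadrant-adjusted) = -45° = -π/4
z = 4e^(-i*π/4)


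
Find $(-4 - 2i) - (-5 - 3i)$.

(-4 - (-5)) + (-2 - (-3))i = 1 + i


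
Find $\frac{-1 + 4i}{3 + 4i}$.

Multiply numerator and denominator by conjugate (3 - 4i):
= (-1 + 4i)(3 - 4i) / (3^2 + 4^2)
= (13 + 16i) / 25
= 13/25 + (16/25)i


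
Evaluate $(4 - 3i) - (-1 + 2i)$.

(4 - (-1)) + (-3 - 2)i = 5 - 5i


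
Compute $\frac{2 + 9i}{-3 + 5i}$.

Multiply numerator and denominator by conjugate (-3 - 5i):
= (2 + 9i)(-3 - 5i) / ((-3)^2 + 5^2)
= (39 - 37i) / 34
= 39/34 - (37/34)i


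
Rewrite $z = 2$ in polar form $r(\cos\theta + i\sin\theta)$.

r = |z| = sqrt(a^2 + b^2) = sqrt((2)^2 + (0)^2) = sqrt(4 + 0) = sqrt(4) = 2
b = 0 and a > 0, so z lies on the positive real axis: θ = 0°
z = 2(cos 0° + i sin 0°)


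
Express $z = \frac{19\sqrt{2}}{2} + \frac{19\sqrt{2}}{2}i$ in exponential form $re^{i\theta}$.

r = |z| = sqrt((19*sqrt(2)/2)^2 + (19*sqrt(2)/2)^2) = sqrt(361/2 + 361/2) = sqrt(361) = 19
θ = arctan(b/a) = arctan(13.435/13.435) (quadrant-adjusted) = 45° = π/4
z = 19e^(i*π/4)


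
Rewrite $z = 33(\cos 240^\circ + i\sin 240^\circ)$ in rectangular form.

a = r cos θ = 33 * -1/2 = -33/2
b = r sin θ = 33 * -sqrt(3)/2 = -33*sqrt(3)/2
z = -33/2 - (33*sqrt(3)/2)i


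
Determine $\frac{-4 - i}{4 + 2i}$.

Multiply numerator and denominator by conjugate (4 - 2i):
= (-4 - i)(4 - 2i) / (4^2 + 2^2)
= (-18 + 4i) / 20
Divide through by 2: (-9 + 2i) / 10
= -9/10 + (1/5)i


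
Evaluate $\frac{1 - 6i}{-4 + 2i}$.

Multiply numerator and denominator by conjugate (-4 - 2i):
= (1 - 6i)(-4 - 2i) / ((-4)^2 + 2^2)
= (-16 + 22i) / 20
Divide through by 2: (-8 + 11i) / 10
= -4/5 + (11/10)i


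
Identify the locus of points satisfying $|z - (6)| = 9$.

|z - z0| = r describes a circle centered at z0 with radius r
Here z0 = 6 and r = 9
Locus: Circle centered at (6, 0) with radius 9


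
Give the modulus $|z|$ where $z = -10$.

|z| = sqrt(a^2 + b^2) = sqrt((-10)^2 + 0^2) = sqrt(100) = 10


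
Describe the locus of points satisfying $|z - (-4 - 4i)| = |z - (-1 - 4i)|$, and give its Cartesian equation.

|z - z1| = |z - z2| means z is equidistant from z1 and z2,
i.e. the perpendicular bisector of the segment from (-4, -4) to (-1, -4) (midpoint (-5/2, -4)).
With z = x + yi, square both sides:
(x - (-4))^2 + (y - (-4))^2 = (x - (-1))^2 + (y - (-4))^2
The x^2 and y^2 terms cancel: 6x + 0y = 17 - 32 = -15
Simplify: x = -5/2
Locus: Perpendicular bisector of the segment from (-4, -4) to (-1, -4): the line x = -5/2


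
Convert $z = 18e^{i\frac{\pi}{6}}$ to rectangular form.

a = r cos θ = 18 * sqrt(3)/2 = 9*sqrt(3)
b = r sin θ = 18 * 1/2 = 9
z = 9*sqrt(3) + 9i


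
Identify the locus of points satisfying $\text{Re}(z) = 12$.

Re(z) = x where z = x + yi; the equation x = 12 is satisfied by all points with that x-coordinate
Locus: Vertical line x = 12


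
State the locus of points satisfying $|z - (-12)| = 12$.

|z - z0| = r describes a circle centered at z0 with radius r
Here z0 = -12 and r = 12
Locus: Circle centered at (-12, 0) with radius 12


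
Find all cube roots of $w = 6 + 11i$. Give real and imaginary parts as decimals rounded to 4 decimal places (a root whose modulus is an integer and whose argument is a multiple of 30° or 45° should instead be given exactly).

|w| = sqrt(157) ≈ 12.529964, arg(w) ≈ 61.389540°
Root modulus = sqrt(157)^(1/3) ≈ 2.322647
Root arguments: θ_k = (arg(w) + 360°k)/3 for k = 0, 1, ..., 2
Compute each root as (root modulus)(cos θ_k + i sin θ_k) using full-precision intermediates, then round to 4 decimal places.
Roots: 2.1761 + 0.8120i, -1.7913 + 1.4785i, -0.3848 - 2.2905i


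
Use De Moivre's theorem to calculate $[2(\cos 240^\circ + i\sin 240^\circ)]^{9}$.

By De Moivre: z^n = r^n(cos(nθ) + i sin(nθ))
= 2^9(cos(9*240°) + i sin(9*240°))
= 512(cos 0° + i sin 0°)
= 512


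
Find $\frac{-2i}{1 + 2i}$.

Multiply numerator and denominator by conjugate (1 - 2i):
= (-2i)(1 - 2i) / (1^2 + 2^2)
= (-4 - 2i) / 5
= -4/5 - (2/5)i


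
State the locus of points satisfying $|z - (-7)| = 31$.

|z - z0| = r describes a circle centered at z0 with radius r
Here z0 = -7 and r = 31
Locus: Circle centered at (-7, 0) with radius 31


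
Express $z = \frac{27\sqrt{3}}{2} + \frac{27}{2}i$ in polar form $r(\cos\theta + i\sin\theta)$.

r = |z| = sqrt(a^2 + b^2) = sqrt((27*sqrt(3)/2)^2 + (27/2)^2) = sqrt(2187/4 + 729/4) = sqrt(729) = 27
θ = arctan(b/a) = arctan(13.5/23.3827) (quadrant-adjusted) = 30°
z = 27(cos 30° + i sin 30°)


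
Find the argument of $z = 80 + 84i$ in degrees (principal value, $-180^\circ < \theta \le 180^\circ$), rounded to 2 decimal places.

θ = arctan(b/a) = arctan(84/80) (quadrant-adjusted) = 46.40°


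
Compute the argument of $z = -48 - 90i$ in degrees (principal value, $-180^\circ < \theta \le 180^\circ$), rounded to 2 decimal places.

θ = arctan(b/a) = arctan(-90/-48) (quadrant-adjusted) = -118.07°


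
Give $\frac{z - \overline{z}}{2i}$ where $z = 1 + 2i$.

z - conjugate(z) = 2bi
(z - conjugate(z))/(2i) = 2bi/(2i) = b = 2


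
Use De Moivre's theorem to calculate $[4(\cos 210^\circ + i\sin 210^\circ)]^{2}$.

By De Moivre: z^n = r^n(cos(nθ) + i sin(nθ))
= 4^2(cos(2*210°) + i sin(2*210°))
= 16(cos 60° + i sin 60°)
= 8 + 8*sqrt(3)i


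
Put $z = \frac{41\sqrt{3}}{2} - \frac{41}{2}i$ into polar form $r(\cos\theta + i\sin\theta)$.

r = |z| = sqrt(a^2 + b^2) = sqrt((41*sqrt(3)/2)^2 + (-41/2)^2) = sqrt(5043/4 + 1681/4) = sqrt(1681) = 41
θ = arctan(b/a) = arctan(-20.5/35.507) (quadrant-adjusted) = 330°
z = 41(cos 330° + i sin 330°)


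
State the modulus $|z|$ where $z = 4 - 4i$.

|z| = sqrt(a^2 + b^2) = sqrt(4^2 + (-4)^2) = sqrt(32) = sqrt(32)


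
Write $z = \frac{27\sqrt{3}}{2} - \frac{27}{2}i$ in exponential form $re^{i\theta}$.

r = |z| = sqrt((27*sqrt(3)/2)^2 + (-27/2)^2) = sqrt(2187/4 + 729/4) = sqrt(729) = 27
θ = arctan(b/a) = arctan(-13.5/23.3827) (quadrant-adjusted) = -30° = -π/6
z = 27e^(-i*π/6)


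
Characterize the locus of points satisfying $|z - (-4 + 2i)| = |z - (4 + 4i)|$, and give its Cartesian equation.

|z - z1| = |z - z2| means z is equidistant from z1 and z2,
i.e. the perpendicular bisector of the segment from (-4, 2) to (4, 4) (midpoint (0, 3)).
With z = x + yi, square both sides:
(x - (-4))^2 + (y - 2)^2 = (x - 4)^2 + (y - 4)^2
The x^2 and y^2 terms cancel: 16x + 4y = 32 - 20 = 12
Simplify: 4x + y = 3
Locus: Perpendicular bisector of the segment from (-4, 2) to (4, 4): the line 4x + y = 3


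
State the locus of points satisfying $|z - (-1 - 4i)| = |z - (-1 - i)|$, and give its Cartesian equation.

|z - z1| = |z - z2| means z is equidistant from z1 and z2,
i.e. the perpendicular bisector of the segment from (-1, -4) to (-1, -1) (midpoint (-1, -5/2)).
With z = x + yi, square both sides:
(x - (-1))^2 + (y - (-4))^2 = (x - (-1))^2 + (y - (-1))^2
The x^2 and y^2 terms cancel: 0x + 6y = 2 - 17 = -15
Simplify: y = -5/2
Locus: Perpendicular bisector of the segment from (-1, -4) to (-1, -1): the line y = -5/2


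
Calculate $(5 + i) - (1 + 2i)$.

(5 - 1) + (1 - 2)i = 4 - i


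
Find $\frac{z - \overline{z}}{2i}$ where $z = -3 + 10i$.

z - conjugate(z) = 2bi
(z - conjugate(z))/(2i) = 2bi/(2i) = b = 10


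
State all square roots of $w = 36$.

|w| = 36, arg(w) = 0°
Root modulus = 36^(1/2) = 6
Root arguments: θ_k = (0° + 360°k)/2 for k = 0, 1, ..., 1
Roots: 6, -6


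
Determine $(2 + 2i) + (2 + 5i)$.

(2 + 2) + (2 + 5)i = 4 + 7i


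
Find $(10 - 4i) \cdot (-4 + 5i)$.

(a1*a2 - b1*b2) + (a1*b2 + b1*a2)i
= (-40 - (-20)) + (50 + 16)i
= -20 + 66i


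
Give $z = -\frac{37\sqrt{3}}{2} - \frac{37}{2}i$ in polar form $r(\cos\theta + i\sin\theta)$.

r = |z| = sqrt(a^2 + b^2) = sqrt((-37*sqrt(3)/2)^2 + (-37/2)^2) = sqrt(4107/4 + 1369/4) = sqrt(1369) = 37
θ = arctan(b/a) = arctan(-18.5/-32.0429) (quadrant-adjusted) = 210°
z = 37(cos 210° + i sin 210°)


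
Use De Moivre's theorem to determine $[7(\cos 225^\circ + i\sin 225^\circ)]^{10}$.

By De Moivre: z^n = r^n(cos(nθ) + i sin(nθ))
= 7^10(cos(10*225°) + i sin(10*225°))
= 282475249(cos 90° + i sin 90°)
= 282475249i


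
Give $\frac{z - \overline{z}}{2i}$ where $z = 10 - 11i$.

z - conjugate(z) = 2bi
(z - conjugate(z))/(2i) = 2bi/(2i) = b = -11


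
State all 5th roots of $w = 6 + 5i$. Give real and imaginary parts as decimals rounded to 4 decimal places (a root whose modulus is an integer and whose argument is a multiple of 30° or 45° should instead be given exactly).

|w| = sqrt(61) ≈ 7.810250, arg(w) ≈ 39.805571°
Root modulus = sqrt(61)^(1/5) ≈ 1.508457
Root arguments: θ_k = (arg(w) + 360°k)/5 for k = 0, 1, ..., 4
Compute each root as (root modulus)(cos θ_k + i sin θ_k) using full-precision intermediates, then round to 4 decimal places.
Roots: 1.4939 + 0.2089i, 0.2629 + 1.4854i, -1.3314 + 0.7091i, -1.0858 - 1.0471i, 0.6603 - 1.3562i


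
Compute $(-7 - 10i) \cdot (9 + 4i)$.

(a1*a2 - b1*b2) + (a1*b2 + b1*a2)i
= (-63 - (-40)) + (-28 + (-90))i
= -23 - 118i


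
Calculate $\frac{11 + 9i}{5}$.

Divisor is real, so divide each part by 5:
= 11/5 + (9/5)i


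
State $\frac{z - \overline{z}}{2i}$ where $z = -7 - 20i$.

z - conjugate(z) = 2bi
(z - conjugate(z))/(2i) = 2bi/(2i) = b = -20


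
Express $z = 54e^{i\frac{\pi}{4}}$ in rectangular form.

a = r cos θ = 54 * sqrt(2)/2 = 27*sqrt(2)
b = r sin θ = 54 * sqrt(2)/2 = 27*sqrt(2)
z = 27*sqrt(2) + 27*sqrt(2)i


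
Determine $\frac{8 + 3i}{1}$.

Divisor is real, so divide each part by 1:
= 8 + 3i


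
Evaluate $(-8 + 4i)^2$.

(a + bi)^2 = a^2 - b^2 + 2abi
= (-8)^2 - 4^2 + 2*(-8)*4i
= 48 - 64i


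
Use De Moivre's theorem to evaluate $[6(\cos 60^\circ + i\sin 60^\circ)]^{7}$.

By De Moivre: z^n = r^n(cos(nθ) + i sin(nθ))
= 6^7(cos(7*60°) + i sin(7*60°))
= 279936(cos 60° + i sin 60°)
= 139968 + 139968*sqrt(3)i


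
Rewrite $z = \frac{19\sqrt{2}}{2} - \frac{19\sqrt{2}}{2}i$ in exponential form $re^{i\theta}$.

r = |z| = sqrt((19*sqrt(2)/2)^2 + (-19*sqrt(2)/2)^2) = sqrt(361/2 + 361/2) = sqrt(361) = 19
θ = arctan(b/a) = arctan(-13.435/13.435) (quadrant-adjusted) = -45° = -π/4
z = 19e^(-i*π/4)


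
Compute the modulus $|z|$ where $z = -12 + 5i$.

|z| = sqrt(a^2 + b^2) = sqrt((-12)^2 + 5^2) = sqrt(169) = 13


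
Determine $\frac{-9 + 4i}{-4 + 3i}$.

Multiply numerator and denominator by conjugate (-4 - 3i):
= (-9 + 4i)(-4 - 3i) / ((-4)^2 + 3^2)
= (48 + 11i) / 25
= 48/25 + (11/25)i


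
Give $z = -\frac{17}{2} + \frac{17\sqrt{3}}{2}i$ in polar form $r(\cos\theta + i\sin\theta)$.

r = |z| = sqrt(a^2 + b^2) = sqrt((-17/2)^2 + (17*sqrt(3)/2)^2) = sqrt(289/4 + 867/4) = sqrt(289) = 17
θ = arctan(b/a) = arctan(14.7224/-8.5) (quadrant-adjusted) = 120°
z = 17(cos 120° + i sin 120°)


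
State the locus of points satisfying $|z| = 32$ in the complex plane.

|z| = 32 means sqrt(x^2 + y^2) = 32
This is a circle of radius 32 centered at the origin


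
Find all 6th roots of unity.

ω_k = e^(2πik/6) = cos(2πk/6) + i sin(2πk/6) for k = 0, 1, ..., 5
Roots: 1, 1/2 + (sqrt(3)/2)i, -1/2 + (sqrt(3)/2)i, -1, -1/2 - (sqrt(3)/2)i, 1/2 - (sqrt(3)/2)i


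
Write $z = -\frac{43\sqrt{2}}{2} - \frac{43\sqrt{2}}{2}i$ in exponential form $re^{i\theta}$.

r = |z| = sqrt((-43*sqrt(2)/2)^2 + (-43*sqrt(2)/2)^2) = sqrt(1849/2 + 1849/2) = sqrt(1849) = 43
θ = arctan(b/a) = arctan(-30.4056/-30.4056) (quadrant-adjusted) = 225° = 5π/4
z = 43e^(i*5π/4)


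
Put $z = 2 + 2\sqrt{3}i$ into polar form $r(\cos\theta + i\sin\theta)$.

r = |z| = sqrt(a^2 + b^2) = sqrt((2)^2 + (2*sqrt(3))^2) = sqrt(4 + 12) = sqrt(16) = 4
θ = arctan(b/a) = arctan(3.4641/2) (quadrant-adjusted) = 60°
z = 4(cos 60° + i sin 60°)


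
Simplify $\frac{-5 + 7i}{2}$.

Divisor is real, so divide each part by 2:
= -5/2 + (7/2)i


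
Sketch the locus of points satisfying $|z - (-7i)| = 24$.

|z - z0| = r describes a circle centered at z0 with radius r
Here z0 = -7i and r = 24
Locus: Circle centered at (0, -7) with radius 24


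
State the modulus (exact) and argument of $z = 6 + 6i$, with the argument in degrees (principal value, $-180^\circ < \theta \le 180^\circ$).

|z| = sqrt(6^2 + 6^2) = sqrt(72)
arg(z) = arctan(b/a) = arctan(6/6) (quadrant-adjusted) = 45°


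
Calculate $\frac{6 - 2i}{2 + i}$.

Multiply numerator and denominator by conjugate (2 - i):
= (6 - 2i)(2 - i) / (2^2 + 1^2)
= (10 - 10i) / 5
= 2 - 2i


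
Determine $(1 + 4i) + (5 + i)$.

(1 + 5) + (4 + 1)i = 6 + 5i


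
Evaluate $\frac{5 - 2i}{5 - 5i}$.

Multiply numerator and denominator by conjugate (5 + 5i):
= (5 - 2i)(5 + 5i) / (5^2 + (-5)^2)
= (35 + 15i) / 50
Divide through by 5: (7 + 3i) / 10
= 7/10 + (3/10)i


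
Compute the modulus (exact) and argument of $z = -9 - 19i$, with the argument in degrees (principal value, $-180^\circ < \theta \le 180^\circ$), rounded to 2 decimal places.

|z| = sqrt((-9)^2 + (-19)^2) = sqrt(442)
arg(z) = arctan(b/a) = arctan(-19/-9) (quadrant-adjusted) = -115.35°


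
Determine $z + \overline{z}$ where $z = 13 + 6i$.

z + conjugate(z) = (a + bi) + (a - bi) = 2a
= 2 * 13 = 26


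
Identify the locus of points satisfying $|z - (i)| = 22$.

|z - z0| = r describes a circle centered at z0 with radius r
Here z0 = i and r = 22
Locus: Circle centered at (0, 1) with radius 22


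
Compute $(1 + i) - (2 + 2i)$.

(1 - 2) + (1 - 2)i = -1 - i


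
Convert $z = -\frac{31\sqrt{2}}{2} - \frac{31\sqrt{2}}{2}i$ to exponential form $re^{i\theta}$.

r = |z| = sqrt((-31*sqrt(2)/2)^2 + (-31*sqrt(2)/2)^2) = sqrt(961/2 + 961/2) = sqrt(961) = 31
θ = arctan(b/a) = arctan(-21.9203/-21.9203) (quadrant-adjusted) = -135° = -3π/4
z = 31e^(-i*3π/4)


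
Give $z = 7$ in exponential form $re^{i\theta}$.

r = |z| = sqrt((7)^2 + (0)^2) = sqrt(49 + 0) = sqrt(49) = 7
b = 0 and a > 0, so z lies on the positive real axis: θ = 0
z = 7e^(i*0) = 7


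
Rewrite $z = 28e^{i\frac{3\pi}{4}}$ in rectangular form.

a = r cos θ = 28 * -sqrt(2)/2 = -14*sqrt(2)
b = r sin θ = 28 * sqrt(2)/2 = 14*sqrt(2)
z = -14*sqrt(2) + 14*sqrt(2)i


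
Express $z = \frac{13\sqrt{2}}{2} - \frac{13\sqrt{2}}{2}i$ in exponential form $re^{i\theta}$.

r = |z| = sqrt((13*sqrt(2)/2)^2 + (-13*sqrt(2)/2)^2) = sqrt(169/2 + 169/2) = sqrt(169) = 13
θ = arctan(b/a) = arctan(-9.1924/9.1924) (quadrant-adjusted) = -45° = -π/4
z = 13e^(-i*π/4)


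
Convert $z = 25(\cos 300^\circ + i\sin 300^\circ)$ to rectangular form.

a = r cos θ = 25 * 1/2 = 25/2
b = r sin θ = 25 * -sqrt(3)/2 = -25*sqrt(3)/2
z = 25/2 - (25*sqrt(3)/2)i


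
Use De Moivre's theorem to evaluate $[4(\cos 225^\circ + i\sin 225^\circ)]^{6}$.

By De Moivre: z^n = r^n(cos(nθ) + i sin(nθ))
= 4^6(cos(6*225°) + i sin(6*225°))
= 4096(cos 270° + i sin 270°)
= -4096i


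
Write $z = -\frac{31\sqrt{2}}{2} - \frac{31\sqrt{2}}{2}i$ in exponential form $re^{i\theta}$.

r = |z| = sqrt((-31*sqrt(2)/2)^2 + (-31*sqrt(2)/2)^2) = sqrt(961/2 + 961/2) = sqrt(961) = 31
θ = arctan(b/a) = arctan(-21.9203/-21.9203) (quadrant-adjusted) = -135° = -3π/4
z = 31e^(-i*3π/4)


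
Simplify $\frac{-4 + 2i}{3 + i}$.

Multiply numerator and denominator by conjugate (3 - i):
= (-4 + 2i)(3 - i) / (3^2 + 1^2)
= (-10 + 10i) / 10
= -1 + i


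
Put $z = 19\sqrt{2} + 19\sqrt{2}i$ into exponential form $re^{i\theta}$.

r = |z| = sqrt((19*sqrt(2))^2 + (19*sqrt(2))^2) = sqrt(722 + 722) = sqrt(1444) = 38
θ = arctan(b/a) = arctan(26.8701/26.8701) (quadrant-adjusted) = 45° = π/4
z = 38e^(i*π/4)


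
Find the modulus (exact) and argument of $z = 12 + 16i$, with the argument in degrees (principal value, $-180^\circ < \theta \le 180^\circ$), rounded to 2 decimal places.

|z| = sqrt(12^2 + 16^2) = 20
arg(z) = arctan(b/a) = arctan(16/12) (quadrant-adjusted) = 53.13°


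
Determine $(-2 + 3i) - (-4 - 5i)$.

(-2 - (-4)) + (3 - (-5))i = 2 + 8i


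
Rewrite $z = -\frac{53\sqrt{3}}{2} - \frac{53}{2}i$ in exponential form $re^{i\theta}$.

r = |z| = sqrt((-53*sqrt(3)/2)^2 + (-53/2)^2) = sqrt(8427/4 + 2809/4) = sqrt(2809) = 53
θ = arctan(b/a) = arctan(-26.5/-45.8993) (quadrant-adjusted) = 210° = 7π/6
z = 53e^(i*7π/6)


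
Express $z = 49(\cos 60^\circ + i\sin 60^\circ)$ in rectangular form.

a = r cos θ = 49 * 1/2 = 49/2
b = r sin θ = 49 * sqrt(3)/2 = 49*sqrt(3)/2
z = 49/2 + (49*sqrt(3)/2)i


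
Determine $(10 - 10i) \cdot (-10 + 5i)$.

(a1*a2 - b1*b2) + (a1*b2 + b1*a2)i
= (-100 - (-50)) + (50 + 100)i
= -50 + 150i


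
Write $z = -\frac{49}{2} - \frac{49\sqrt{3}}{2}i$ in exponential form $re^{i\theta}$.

r = |z| = sqrt((-49/2)^2 + (-49*sqrt(3)/2)^2) = sqrt(2401/4 + 7203/4) = sqrt(2401) = 49
θ = arctan(b/a) = arctan(-42.4352/-24.5) (quadrant-adjusted) = 240° = 4π/3
z = 49e^(i*4π/3)


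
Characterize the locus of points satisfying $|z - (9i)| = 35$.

|z - z0| = r describes a circle centered at z0 with radius r
Here z0 = 9i and r = 35
Locus: Circle centered at (0, 9) with radius 35


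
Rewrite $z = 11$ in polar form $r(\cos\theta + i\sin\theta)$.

r = |z| = sqrt(a^2 + b^2) = sqrt((11)^2 + (0)^2) = sqrt(121 + 0) = sqrt(121) = 11
b = 0 and a > 0, so z lies on the positive real axis: θ = 0°
z = 11(cos 0° + i sin 0°)


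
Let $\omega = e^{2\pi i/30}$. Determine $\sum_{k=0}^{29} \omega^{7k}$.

Let ζ = ω^7 = e^(2πi·7/30). Since 30 ∤ 7, ζ ≠ 1.
Sum = Σ_{k=0}^{29} ζ^k = (ζ^30 - 1)/(ζ - 1) = (ω^{7·30} - 1)/(ζ - 1) = (1 - 1)/(ζ - 1) = 0


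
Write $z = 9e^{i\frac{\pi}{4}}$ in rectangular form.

a = r cos θ = 9 * sqrt(2)/2 = 9*sqrt(2)/2
b = r sin θ = 9 * sqrt(2)/2 = 9*sqrt(2)/2
z = 9*sqrt(2)/2 + (9*sqrt(2)/2)i


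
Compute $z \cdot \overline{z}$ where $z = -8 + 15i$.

z * conjugate(z) = |z|^2 = a^2 + b^2
= (-8)^2 + 15^2 = 289


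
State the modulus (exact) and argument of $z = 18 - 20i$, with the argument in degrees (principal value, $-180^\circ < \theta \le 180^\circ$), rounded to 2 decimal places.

|z| = sqrt(18^2 + (-20)^2) = sqrt(724)
arg(z) = arctan(b/a) = arctan(-20/18) (quadrant-adjusted) = -48.01°


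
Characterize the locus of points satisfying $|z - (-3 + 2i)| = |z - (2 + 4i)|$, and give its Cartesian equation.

|z - z1| = |z - z2| means z is equidistant from z1 and z2,
i.e. the perpendicular bisector of the segment from (-3, 2) to (2, 4) (midpoint (-1/2, 3)).
With z = x + yi, square both sides:
(x - (-3))^2 + (y - 2)^2 = (x - 2)^2 + (y - 4)^2
The x^2 and y^2 terms cancel: 10x + 4y = 20 - 13 = 7
Simplify: 10x + 4y = 7
Locus: Perpendicular bisector of the segment from (-3, 2) to (2, 4): the line 10x + 4y = 7


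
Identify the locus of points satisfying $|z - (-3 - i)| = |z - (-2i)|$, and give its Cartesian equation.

|z - z1| = |z - z2| means z is equidistant from z1 and z2,
i.e. the perpendicular bisector of the segment from (-3, -1) to (0, -2) (midpoint (-3/2, -3/2)).
With z = x + yi, square both sides:
(x - (-3))^2 + (y - (-1))^2 = (x - 0)^2 + (y - (-2))^2
The x^2 and y^2 terms cancel: 6x + (-2)y = 4 - 10 = -6
Simplify: 3x - y = -3
Locus: Perpendicular bisector of the segment from (-3, -1) to (0, -2): the line 3x - y = -3


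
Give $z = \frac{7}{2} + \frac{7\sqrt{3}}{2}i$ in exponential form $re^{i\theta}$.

r = |z| = sqrt((7/2)^2 + (7*sqrt(3)/2)^2) = sqrt(49/4 + 147/4) = sqrt(49) = 7
θ = arctan(b/a) = arctan(6.0622/3.5) (quadrant-adjusted) = 60° = π/3
z = 7e^(i*π/3)


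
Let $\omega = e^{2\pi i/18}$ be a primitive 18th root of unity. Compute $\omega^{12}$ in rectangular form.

ω^12 = e^(2πi·12/18) = e^(i·4π/3)
= cos(4π/3) + i sin(4π/3)
= -1/2 - (sqrt(3)/2)i


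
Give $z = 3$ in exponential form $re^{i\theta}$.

r = |z| = sqrt((3)^2 + (0)^2) = sqrt(9 + 0) = sqrt(9) = 3
b = 0 and a > 0, so z lies on the positive real axis: θ = 0
z = 3e^(i*0) = 3


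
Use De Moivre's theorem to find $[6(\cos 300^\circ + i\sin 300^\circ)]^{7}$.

By De Moivre: z^n = r^n(cos(nθ) + i sin(nθ))
= 6^7(cos(7*300°) + i sin(7*300°))
= 279936(cos 300° + i sin 300°)
= 139968 - 139968*sqrt(3)i


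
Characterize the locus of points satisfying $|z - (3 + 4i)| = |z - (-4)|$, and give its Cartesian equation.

|z - z1| = |z - z2| means z is equidistant from z1 and z2,
i.e. the perpendicular bisector of the segment from (3, 4) to (-4, 0) (midpoint (-1/2, 2)).
With z = x + yi, square both sides:
(x - 3)^2 + (y - 4)^2 = (x - (-4))^2 + (y - 0)^2
The x^2 and y^2 terms cancel: -14x + (-8)y = 16 - 25 = -9
Simplify: 14x + 8y = 9
Locus: Perpendicular bisector of the segment from (3, 4) to (-4, 0): the line 14x + 8y = 9


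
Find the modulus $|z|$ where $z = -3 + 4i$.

|z| = sqrt(a^2 + b^2) = sqrt((-3)^2 + 4^2) = sqrt(25) = 5


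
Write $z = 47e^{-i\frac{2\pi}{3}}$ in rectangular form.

a = r cos θ = 47 * -1/2 = -47/2
b = r sin θ = 47 * -sqrt(3)/2 = -47*sqrt(3)/2
z = -47/2 - (47*sqrt(3)/2)i


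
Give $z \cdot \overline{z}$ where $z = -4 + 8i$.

z * conjugate(z) = |z|^2 = a^2 + b^2
= (-4)^2 + 8^2 = 80


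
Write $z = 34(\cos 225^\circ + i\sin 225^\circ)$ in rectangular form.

a = r cos θ = 34 * -sqrt(2)/2 = -17*sqrt(2)
b = r sin θ = 34 * -sqrt(2)/2 = -17*sqrt(2)
z = -17*sqrt(2) - 17*sqrt(2)i


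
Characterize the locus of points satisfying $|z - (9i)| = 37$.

|z - z0| = r describes a circle centered at z0 with radius r
Here z0 = 9i and r = 37
Locus: Circle centered at (0, 9) with radius 37


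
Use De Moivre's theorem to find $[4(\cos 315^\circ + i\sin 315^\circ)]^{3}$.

By De Moivre: z^n = r^n(cos(nθ) + i sin(nθ))
= 4^3(cos(3*315°) + i sin(3*315°))
= 64(cos 225° + i sin 225°)
= -32*sqrt(2) - 32*sqrt(2)i


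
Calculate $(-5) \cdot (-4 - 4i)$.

(a1*a2 - b1*b2) + (a1*b2 + b1*a2)i
= (20 - 0) + (20 + 0)i
= 20 + 20i


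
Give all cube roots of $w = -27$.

|w| = 27, arg(w) = 180°
Root modulus = 27^(1/3) = 3
Root arguments: θ_k = (180° + 360°k)/3 for k = 0, 1, ..., 2
Roots: 3/2 + (3*sqrt(3)/2)i, -3, 3/2 - (3*sqrt(3)/2)i


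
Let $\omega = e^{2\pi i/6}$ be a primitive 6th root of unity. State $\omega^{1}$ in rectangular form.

ω^1 = e^(2πi·1/6) = e^(i·1π/3)
= cos(1π/3) + i sin(1π/3)
= 1/2 + (sqrt(3)/2)i


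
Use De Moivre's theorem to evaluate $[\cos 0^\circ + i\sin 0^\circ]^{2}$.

By De Moivre: z^n = r^n(cos(nθ) + i sin(nθ))
= 1^2(cos(2*0°) + i sin(2*0°))
= 1(cos 0° + i sin 0°)
= 1


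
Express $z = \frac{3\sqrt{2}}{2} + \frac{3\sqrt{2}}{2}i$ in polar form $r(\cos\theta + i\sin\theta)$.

r = |z| = sqrt(a^2 + b^2) = sqrt((3*sqrt(2)/2)^2 + (3*sqrt(2)/2)^2) = sqrt(9/2 + 9/2) = sqrt(9) = 3
θ = arctan(b/a) = arctan(2.1213/2.1213) (quadrant-adjusted) = 45°
z = 3(cos 45° + i sin 45°)


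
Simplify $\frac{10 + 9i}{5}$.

Divisor is real, so divide each part by 5:
= 2 + (9/5)i


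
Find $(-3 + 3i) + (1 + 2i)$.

(-3 + 1) + (3 + 2)i = -2 + 5i


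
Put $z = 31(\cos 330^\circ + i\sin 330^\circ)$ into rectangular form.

a = r cos θ = 31 * sqrt(3)/2 = 31*sqrt(3)/2
b = r sin θ = 31 * -1/2 = -31/2
z = 31*sqrt(3)/2 - (31/2)i


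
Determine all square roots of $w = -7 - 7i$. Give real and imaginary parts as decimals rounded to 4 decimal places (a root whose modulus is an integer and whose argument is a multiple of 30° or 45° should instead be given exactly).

|w| = sqrt(98) ≈ 9.899495, arg(w) = 225°
Root modulus = sqrt(98)^(1/2) ≈ 3.146346
Root arguments: θ_k = (225° + 360°k)/2 for k = 0, 1, ..., 1
Compute each root as (root modulus)(cos θ_k + i sin θ_k) using full-precision intermediates, then round to 4 decimal places.
Roots: -1.2041 + 2.9068i, 1.2041 - 2.9068i


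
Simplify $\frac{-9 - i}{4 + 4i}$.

Multiply numerator and denominator by conjugate (4 - 4i):
= (-9 - i)(4 - 4i) / (4^2 + 4^2)
= (-40 + 32i) / 32
Divide through by 8: (-5 + 4i) / 4
= -5/4 + i


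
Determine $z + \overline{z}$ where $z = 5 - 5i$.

z + conjugate(z) = (a + bi) + (a - bi) = 2a
= 2 * 5 = 10


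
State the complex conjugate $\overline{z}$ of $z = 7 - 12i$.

If z = a + bi, then conjugate(z) = a - bi
conjugate(7 - 12i) = 7 + 12i


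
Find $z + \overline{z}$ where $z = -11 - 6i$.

z + conjugate(z) = (a + bi) + (a - bi) = 2a
= 2 * (-11) = -22


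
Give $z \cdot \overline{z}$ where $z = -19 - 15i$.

z * conjugate(z) = |z|^2 = a^2 + b^2
= (-19)^2 + (-15)^2 = 586


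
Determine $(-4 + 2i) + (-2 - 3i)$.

(-4 + (-2)) + (2 + (-3))i = -6 - i


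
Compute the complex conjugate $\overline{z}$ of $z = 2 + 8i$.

If z = a + bi, then conjugate(z) = a - bi
conjugate(2 + 8i) = 2 - 8i


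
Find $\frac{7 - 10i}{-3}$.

Divisor is real, so divide each part by -3:
= -7/3 + (10/3)i


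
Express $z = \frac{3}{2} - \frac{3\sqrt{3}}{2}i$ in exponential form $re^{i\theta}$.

r = |z| = sqrt((3/2)^2 + (-3*sqrt(3)/2)^2) = sqrt(9/4 + 27/4) = sqrt(9) = 3
θ = arctan(b/a) = arctan(-2.5981/1.5) (quadrant-adjusted) = -60° = -π/3
z = 3e^(-i*π/3)


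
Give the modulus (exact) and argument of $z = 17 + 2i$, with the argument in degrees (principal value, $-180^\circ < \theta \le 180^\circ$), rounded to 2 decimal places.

|z| = sqrt(17^2 + 2^2) = sqrt(293)
arg(z) = arctan(b/a) = arctan(2/17) (quadrant-adjusted) = 6.71°


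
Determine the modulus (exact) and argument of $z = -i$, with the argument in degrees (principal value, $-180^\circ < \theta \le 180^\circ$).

|z| = sqrt(0^2 + (-1)^2) = 1
a = 0 and b < 0, so z lies on the negative imaginary axis: arg(z) = -90°


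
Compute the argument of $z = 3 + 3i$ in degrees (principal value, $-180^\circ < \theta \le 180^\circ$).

θ = arctan(b/a) = arctan(3/3) (quadrant-adjusted) = 45°


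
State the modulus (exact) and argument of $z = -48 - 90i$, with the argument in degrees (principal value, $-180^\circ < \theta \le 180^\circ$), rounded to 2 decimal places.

|z| = sqrt((-48)^2 + (-90)^2) = 102
arg(z) = arctan(b/a) = arctan(-90/-48) (quadrant-adjusted) = -118.07°


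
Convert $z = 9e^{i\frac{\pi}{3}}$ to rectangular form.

a = r cos θ = 9 * 1/2 = 9/2
b = r sin θ = 9 * sqrt(3)/2 = 9*sqrt(3)/2
z = 9/2 + (9*sqrt(3)/2)i


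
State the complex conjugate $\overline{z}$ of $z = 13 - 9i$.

If z = a + bi, then conjugate(z) = a - bi
conjugate(13 - 9i) = 13 + 9i


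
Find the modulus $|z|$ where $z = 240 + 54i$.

|z| = sqrt(a^2 + b^2) = sqrt(240^2 + 54^2) = sqrt(60516) = 246


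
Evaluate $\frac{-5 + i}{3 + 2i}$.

Multiply numerator and denominator by conjugate (3 - 2i):
= (-5 + i)(3 - 2i) / (3^2 + 2^2)
= (-13 + 13i) / 13
= -1 + i


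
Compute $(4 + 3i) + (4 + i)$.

(4 + 4) + (3 + 1)i = 8 + 4i


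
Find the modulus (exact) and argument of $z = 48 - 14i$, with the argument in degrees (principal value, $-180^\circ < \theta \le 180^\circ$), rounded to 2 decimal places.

|z| = sqrt(48^2 + (-14)^2) = 50
arg(z) = arctan(b/a) = arctan(-14/48) (quadrant-adjusted) = -16.26°


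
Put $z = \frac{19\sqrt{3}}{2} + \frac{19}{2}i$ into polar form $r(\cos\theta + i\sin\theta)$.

r = |z| = sqrt(a^2 + b^2) = sqrt((19*sqrt(3)/2)^2 + (19/2)^2) = sqrt(1083/4 + 361/4) = sqrt(361) = 19
θ = arctan(b/a) = arctan(9.5/16.4545) (quadrant-adjusted) = 30°
z = 19(cos 30° + i sin 30°)


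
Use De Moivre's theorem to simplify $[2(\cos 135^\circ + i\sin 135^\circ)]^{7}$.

By De Moivre: z^n = r^n(cos(nθ) + i sin(nθ))
= 2^7(cos(7*135°) + i sin(7*135°))
= 128(cos 225° + i sin 225°)
= -64*sqrt(2) - 64*sqrt(2)i


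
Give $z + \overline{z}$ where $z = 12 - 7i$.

z + conjugate(z) = (a + bi) + (a - bi) = 2a
= 2 * 12 = 24


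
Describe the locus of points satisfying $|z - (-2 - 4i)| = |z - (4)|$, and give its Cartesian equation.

|z - z1| = |z - z2| means z is equidistant from z1 and z2,
i.e. the perpendicular bisector of the segment from (-2, -4) to (4, 0) (midpoint (1, -2)).
With z = x + yi, square both sides:
(x - (-2))^2 + (y - (-4))^2 = (x - 4)^2 + (y - 0)^2
The x^2 and y^2 terms cancel: 12x + 8y = 16 - 20 = -4
Simplify: 3x + 2y = -1
Locus: Perpendicular bisector of the segment from (-2, -4) to (4, 0): the line 3x + 2y = -1


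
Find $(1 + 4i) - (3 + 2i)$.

(1 - 3) + (4 - 2)i = -2 + 2i


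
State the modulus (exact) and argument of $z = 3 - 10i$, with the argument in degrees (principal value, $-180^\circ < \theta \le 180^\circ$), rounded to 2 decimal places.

|z| = sqrt(3^2 + (-10)^2) = sqrt(109)
arg(z) = arctan(b/a) = arctan(-10/3) (quadrant-adjusted) = -73.30°


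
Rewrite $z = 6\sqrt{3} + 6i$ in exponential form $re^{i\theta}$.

r = |z| = sqrt((6*sqrt(3))^2 + (6)^2) = sqrt(108 + 36) = sqrt(144) = 12
θ = arctan(b/a) = arctan(6/10.3923) (quadrant-adjusted) = 30° = π/6
z = 12e^(i*π/6)


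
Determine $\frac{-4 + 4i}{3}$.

Divisor is real, so divide each part by 3:
= -4/3 + (4/3)i


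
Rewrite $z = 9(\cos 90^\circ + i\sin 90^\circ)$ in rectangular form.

a = r cos θ = 9 * 0 = 0
b = r sin θ = 9 * 1 = 9
z = 9i


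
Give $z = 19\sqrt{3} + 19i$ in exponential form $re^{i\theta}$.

r = |z| = sqrt((19*sqrt(3))^2 + (19)^2) = sqrt(1083 + 361) = sqrt(1444) = 38
θ = arctan(b/a) = arctan(19/32.909) (quadrant-adjusted) = 30° = π/6
z = 38e^(i*π/6)


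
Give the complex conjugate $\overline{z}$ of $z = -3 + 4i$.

If z = a + bi, then conjugate(z) = a - bi
conjugate(-3 + 4i) = -3 - 4i


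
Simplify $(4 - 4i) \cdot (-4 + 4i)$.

(a1*a2 - b1*b2) + (a1*b2 + b1*a2)i
= (-16 - (-16)) + (16 + 16)i
= 32i


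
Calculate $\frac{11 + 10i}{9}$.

Divisor is real, so divide each part by 9:
= 11/9 + (10/9)i


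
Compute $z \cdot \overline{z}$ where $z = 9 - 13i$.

z * conjugate(z) = |z|^2 = a^2 + b^2
= 9^2 + (-13)^2 = 250


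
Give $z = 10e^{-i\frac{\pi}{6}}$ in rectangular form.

a = r cos θ = 10 * sqrt(3)/2 = 5*sqrt(3)
b = r sin θ = 10 * -1/2 = -5
z = 5*sqrt(3) - 5i


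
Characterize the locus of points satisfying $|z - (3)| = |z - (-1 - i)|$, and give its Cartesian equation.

|z - z1| = |z - z2| means z is equidistant from z1 and z2,
i.e. the perpendicular bisector of the segment from (3, 0) to (-1, -1) (midpoint (1, -1/2)).
With z = x + yi, square both sides:
(x - 3)^2 + (y - 0)^2 = (x - (-1))^2 + (y - (-1))^2
The x^2 and y^2 terms cancel: -8x + (-2)y = 2 - 9 = -7
Simplify: 8x + 2y = 7
Locus: Perpendicular bisector of the segment from (3, 0) to (-1, -1): the line 8x + 2y = 7


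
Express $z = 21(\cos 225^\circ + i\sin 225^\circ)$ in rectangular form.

a = r cos θ = 21 * -sqrt(2)/2 = -21*sqrt(2)/2
b = r sin θ = 21 * -sqrt(2)/2 = -21*sqrt(2)/2
z = -21*sqrt(2)/2 - (21*sqrt(2)/2)i


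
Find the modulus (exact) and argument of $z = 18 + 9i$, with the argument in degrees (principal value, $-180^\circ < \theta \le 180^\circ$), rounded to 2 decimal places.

|z| = sqrt(18^2 + 9^2) = sqrt(405)
arg(z) = arctan(b/a) = arctan(9/18) (quadrant-adjusted) = 26.57°


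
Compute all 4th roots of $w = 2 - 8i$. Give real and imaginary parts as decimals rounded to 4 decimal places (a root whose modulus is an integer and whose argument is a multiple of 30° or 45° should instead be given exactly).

|w| = sqrt(68) ≈ 8.246211, arg(w) ≈ 284.036243°
Root modulus = sqrt(68)^(1/4) ≈ 1.694586
Root arguments: θ_k = (arg(w) + 360°k)/4 for k = 0, 1, ..., 3
Compute each root as (root modulus)(cos θ_k + i sin θ_k) using full-precision intermediates, then round to 4 decimal places.
Roots: 0.5514 + 1.6023i, -1.6023 + 0.5514i, -0.5514 - 1.6023i, 1.6023 - 0.5514i
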